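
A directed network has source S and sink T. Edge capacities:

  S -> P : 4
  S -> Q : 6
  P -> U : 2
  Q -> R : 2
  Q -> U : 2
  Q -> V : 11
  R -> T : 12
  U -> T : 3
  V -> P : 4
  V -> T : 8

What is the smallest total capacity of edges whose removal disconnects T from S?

Augment S→P→U→T: bottleneck 2, flow now 2.
Augment S→Q→R→T: bottleneck 2, flow now 4.
Augment S→Q→U→T: bottleneck 1, flow now 5.
Augment S→Q→V→T: bottleneck 3, flow now 8.
No augmenting path remains; maximum flow = 8.
By max-flow min-cut, the minimum cut capacity equals the max flow.
In the residual graph, reachable from S: {S, P}.
Min-cut edges: S→Q (6), P→U (2); capacity 6 + 2 = 8.

8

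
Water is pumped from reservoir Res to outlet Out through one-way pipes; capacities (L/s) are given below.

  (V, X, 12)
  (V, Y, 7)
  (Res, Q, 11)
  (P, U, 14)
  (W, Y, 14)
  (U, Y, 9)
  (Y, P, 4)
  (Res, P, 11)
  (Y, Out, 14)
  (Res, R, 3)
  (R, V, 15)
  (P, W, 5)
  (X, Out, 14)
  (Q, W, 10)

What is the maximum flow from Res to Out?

17

Augment Res→P→U→Y→Out: bottleneck 9, flow now 9.
Augment Res→P→W→Y→Out: bottleneck 2, flow now 11.
Augment Res→Q→W→Y→Out: bottleneck 3, flow now 14.
Augment Res→R→V→X→Out: bottleneck 3, flow now 17.
No augmenting path remains; maximum flow = 17.
In the residual graph, reachable from Res: {Res, P, Q, U, W, Y}.
Min-cut edges: Res→R (3), Y→Out (14); capacity 3 + 14 = 17.
This cut is saturated, so no flow can exceed 17.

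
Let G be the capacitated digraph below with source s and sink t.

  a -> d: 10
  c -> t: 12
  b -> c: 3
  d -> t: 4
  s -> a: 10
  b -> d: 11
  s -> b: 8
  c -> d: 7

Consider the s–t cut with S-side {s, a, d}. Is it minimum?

Given cut capacity: 8 + 4 = 12.
Augment s→a→d→t: bottleneck 4, flow now 4.
Augment s→b→c→t: bottleneck 3, flow now 7.
No augmenting path remains; maximum flow = 7.
In the residual graph, reachable from s: {s, a, b, d}.
Min-cut edges: b→c (3), d→t (4); capacity 3 + 4 = 7.
Cut capacity 12 exceeds the max flow 7, so it is not minimum.

No — its capacity is 12, but the minimum cut has capacity 7.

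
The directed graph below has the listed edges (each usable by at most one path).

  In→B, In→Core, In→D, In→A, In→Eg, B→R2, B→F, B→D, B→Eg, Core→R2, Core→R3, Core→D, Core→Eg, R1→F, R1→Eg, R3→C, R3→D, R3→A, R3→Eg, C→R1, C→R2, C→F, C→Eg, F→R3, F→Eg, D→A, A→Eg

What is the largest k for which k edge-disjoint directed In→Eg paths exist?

4

Assign every edge capacity 1; by Menger, the answer equals the max flow.
Path In→Eg (+1); total 1.
Path In→B→Eg (+1); total 2.
Path In→Core→Eg (+1); total 3.
Path In→A→Eg (+1); total 4.
No residual In→Eg path; max flow = 4.
Certifying cut of size 4: {A→Eg, In→B, In→Core, In→Eg}.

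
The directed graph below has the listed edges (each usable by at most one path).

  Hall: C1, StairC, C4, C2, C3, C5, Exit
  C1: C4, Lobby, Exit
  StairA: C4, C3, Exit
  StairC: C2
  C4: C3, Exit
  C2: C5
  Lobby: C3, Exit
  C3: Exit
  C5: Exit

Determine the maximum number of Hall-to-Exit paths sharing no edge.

5

Assign every edge capacity 1; by Menger, the answer equals the max flow.
Path Hall→Exit (+1); total 1.
Path Hall→C1→Exit (+1); total 2.
Path Hall→C4→Exit (+1); total 3.
Path Hall→C3→Exit (+1); total 4.
Path Hall→C5→Exit (+1); total 5.
No residual Hall→Exit path; max flow = 5.
Certifying cut of size 5: {C5→Exit, Hall→C1, Hall→C3, Hall→C4, Hall→Exit}.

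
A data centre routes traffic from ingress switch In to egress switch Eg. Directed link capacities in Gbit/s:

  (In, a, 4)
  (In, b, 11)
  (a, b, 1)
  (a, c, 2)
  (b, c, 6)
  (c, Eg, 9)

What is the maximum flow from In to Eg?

8

Augment In→a→c→Eg: bottleneck 2, flow now 2.
Augment In→b→c→Eg: bottleneck 6, flow now 8.
No augmenting path remains; maximum flow = 8.
In the residual graph, reachable from In: {In, a, b}.
Min-cut edges: a→c (2), b→c (6); capacity 2 + 6 = 8.
This cut is saturated, so no flow can exceed 8.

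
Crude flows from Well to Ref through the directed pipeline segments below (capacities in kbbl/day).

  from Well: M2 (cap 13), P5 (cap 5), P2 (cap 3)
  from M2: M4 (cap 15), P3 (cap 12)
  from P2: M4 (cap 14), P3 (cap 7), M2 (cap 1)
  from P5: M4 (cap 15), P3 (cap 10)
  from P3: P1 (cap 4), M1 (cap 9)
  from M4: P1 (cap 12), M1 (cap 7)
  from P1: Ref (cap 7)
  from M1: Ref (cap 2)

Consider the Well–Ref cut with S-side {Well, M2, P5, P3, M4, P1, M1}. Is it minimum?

Given cut capacity: 3 + 7 + 2 = 12.
Augment Well→M2→P3→P1→Ref: bottleneck 4, flow now 4.
Augment Well→M2→P3→M1→Ref: bottleneck 2, flow now 6.
Augment Well→M2→M4→P1→Ref: bottleneck 3, flow now 9.
No augmenting path remains; maximum flow = 9.
In the residual graph, reachable from Well: {Well, M2, P2, P5, P3, M4, P1, M1}.
Min-cut edges: P1→Ref (7), M1→Ref (2); capacity 7 + 2 = 9.
Cut capacity 12 exceeds the max flow 9, so it is not minimum.

No — its capacity is 12, but the minimum cut has capacity 9.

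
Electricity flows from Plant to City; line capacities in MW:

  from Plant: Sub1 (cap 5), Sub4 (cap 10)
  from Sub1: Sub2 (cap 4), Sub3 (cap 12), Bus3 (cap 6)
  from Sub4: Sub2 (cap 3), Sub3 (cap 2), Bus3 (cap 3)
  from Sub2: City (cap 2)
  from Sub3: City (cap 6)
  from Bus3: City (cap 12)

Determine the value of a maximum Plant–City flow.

12

Augment Plant→Sub1→Sub2→City: bottleneck 2, flow now 2.
Augment Plant→Sub1→Sub3→City: bottleneck 3, flow now 5.
Augment Plant→Sub4→Sub3→City: bottleneck 2, flow now 7.
Augment Plant→Sub4→Bus3→City: bottleneck 3, flow now 10.
Augment Plant→Sub4→Sub2→Sub1→Sub3→City: bottleneck 1, flow now 11. (uses reverse residual edge)
Augment Plant→Sub4→Sub2→Sub1→Bus3→City: bottleneck 1, flow now 12. (uses reverse residual edge)
No augmenting path remains; maximum flow = 12.
In the residual graph, reachable from Plant: {Plant, Sub4, Sub2}.
Min-cut edges: Plant→Sub1 (5), Sub4→Sub3 (2), Sub4→Bus3 (3), Sub2→City (2); capacity 5 + 2 + 3 + 2 = 12.
This cut is saturated, so no flow can exceed 12.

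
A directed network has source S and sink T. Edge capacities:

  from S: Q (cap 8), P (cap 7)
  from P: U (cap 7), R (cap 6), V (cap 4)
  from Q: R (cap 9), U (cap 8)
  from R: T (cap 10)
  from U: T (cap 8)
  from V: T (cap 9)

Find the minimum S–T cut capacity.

15

Augment S→P→R→T: bottleneck 6, flow now 6.
Augment S→P→U→T: bottleneck 1, flow now 7.
Augment S→Q→R→T: bottleneck 4, flow now 11.
Augment S→Q→U→T: bottleneck 4, flow now 15.
No augmenting path remains; maximum flow = 15.
By max-flow min-cut, the minimum cut capacity equals the max flow.
In the residual graph, reachable from S: {S}.
Min-cut edges: S→P (7), S→Q (8); capacity 7 + 8 = 15.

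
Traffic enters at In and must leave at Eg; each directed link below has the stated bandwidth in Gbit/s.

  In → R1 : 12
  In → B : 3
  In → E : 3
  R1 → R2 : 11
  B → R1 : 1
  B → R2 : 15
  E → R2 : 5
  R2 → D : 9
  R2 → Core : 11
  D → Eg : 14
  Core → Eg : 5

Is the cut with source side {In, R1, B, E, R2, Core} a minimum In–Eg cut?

Yes — it is a minimum cut (capacity 14).

Given cut capacity: 9 + 5 = 14.
Augment In→R1→R2→D→Eg: bottleneck 9, flow now 9.
Augment In→R1→R2→Core→Eg: bottleneck 2, flow now 11.
Augment In→B→R2→Core→Eg: bottleneck 3, flow now 14.
No augmenting path remains; maximum flow = 14.
Cut capacity 14 equals the max flow, so it is a minimum cut.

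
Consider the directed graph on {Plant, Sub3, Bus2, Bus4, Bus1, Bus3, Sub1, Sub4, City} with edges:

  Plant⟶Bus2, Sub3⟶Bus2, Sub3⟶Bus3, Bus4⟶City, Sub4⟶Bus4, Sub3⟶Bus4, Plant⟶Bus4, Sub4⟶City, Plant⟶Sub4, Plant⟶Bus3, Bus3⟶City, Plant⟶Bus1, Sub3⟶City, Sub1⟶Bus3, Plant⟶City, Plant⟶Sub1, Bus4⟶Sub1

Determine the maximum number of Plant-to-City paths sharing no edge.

4

Assign every edge capacity 1; by Menger, the answer equals the max flow.
Path Plant→City (+1); total 1.
Path Plant→Bus4→City (+1); total 2.
Path Plant→Bus3→City (+1); total 3.
Path Plant→Sub4→City (+1); total 4.
No residual Plant→City path; max flow = 4.
Certifying cut of size 4: {Bus3→City, Plant→Bus4, Plant→City, Plant→Sub4}.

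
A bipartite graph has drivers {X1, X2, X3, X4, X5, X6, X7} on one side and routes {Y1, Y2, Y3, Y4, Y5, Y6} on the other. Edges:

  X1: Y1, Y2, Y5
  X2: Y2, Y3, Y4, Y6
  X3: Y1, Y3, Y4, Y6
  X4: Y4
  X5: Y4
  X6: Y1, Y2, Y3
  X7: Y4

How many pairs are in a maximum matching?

5

Unit-capacity flow: source→left, listed edges, right→sink; max matching = max flow.
Augmenting path X1→Y1 (+1); matched 1.
Augmenting path X2→Y2 (+1); matched 2.
Augmenting path X3→Y3 (+1); matched 3.
Augmenting path X4→Y4 (+1); matched 4.
Augmenting path X6→Y1→X1→Y5 (+1); matched 5.
No augmenting path remains; maximum matching = 5.
König certificate: {X1, X2, X3, X6, Y4} is a vertex cover of size 5 (every listed pair touches it), so no matching can be larger.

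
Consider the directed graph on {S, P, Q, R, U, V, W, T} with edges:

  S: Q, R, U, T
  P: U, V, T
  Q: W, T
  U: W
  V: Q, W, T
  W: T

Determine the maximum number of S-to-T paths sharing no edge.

3

Assign every edge capacity 1; by Menger, the answer equals the max flow.
Path S→T (+1); total 1.
Path S→Q→T (+1); total 2.
Path S→U→W→T (+1); total 3.
No residual S→T path; max flow = 3.
Certifying cut of size 3: {S→Q, S→T, S→U}.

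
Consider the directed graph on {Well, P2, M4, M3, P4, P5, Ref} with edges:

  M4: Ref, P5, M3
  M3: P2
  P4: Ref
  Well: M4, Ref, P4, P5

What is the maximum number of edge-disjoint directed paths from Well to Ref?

3

Assign every edge capacity 1; by Menger, the answer equals the max flow.
Path Well→Ref (+1); total 1.
Path Well→M4→Ref (+1); total 2.
Path Well→P4→Ref (+1); total 3.
No residual Well→Ref path; max flow = 3.
Certifying cut of size 3: {Well→M4, Well→P4, Well→Ref}.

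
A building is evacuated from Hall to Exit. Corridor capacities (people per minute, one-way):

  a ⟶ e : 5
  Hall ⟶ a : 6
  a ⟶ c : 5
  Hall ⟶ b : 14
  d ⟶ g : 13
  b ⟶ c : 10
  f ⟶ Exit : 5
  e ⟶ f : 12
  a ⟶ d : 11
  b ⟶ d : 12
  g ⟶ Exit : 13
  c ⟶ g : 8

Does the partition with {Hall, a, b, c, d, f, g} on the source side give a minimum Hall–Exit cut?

No — its capacity is 23, but the minimum cut has capacity 18.

Given cut capacity: 5 + 5 + 13 = 23.
Augment Hall→a→c→g→Exit: bottleneck 5, flow now 5.
Augment Hall→a→d→g→Exit: bottleneck 1, flow now 6.
Augment Hall→b→c→g→Exit: bottleneck 3, flow now 9.
Augment Hall→b→d→g→Exit: bottleneck 4, flow now 13.
Augment Hall→b→c→a→e→f→Exit: bottleneck 5, flow now 18. (uses reverse residual edge)
No augmenting path remains; maximum flow = 18.
In the residual graph, reachable from Hall: {Hall, a, b, c, d, g}.
Min-cut edges: a→e (5), g→Exit (13); capacity 5 + 13 = 18.
Cut capacity 23 exceeds the max flow 18, so it is not minimum.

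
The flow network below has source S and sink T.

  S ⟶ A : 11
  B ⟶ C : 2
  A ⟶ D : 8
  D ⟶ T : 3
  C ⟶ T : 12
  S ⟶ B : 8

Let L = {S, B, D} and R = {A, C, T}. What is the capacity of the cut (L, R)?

16

Edges leaving {S, B, D}: S→A (11), B→C (2), D→T (3).
Cut capacity = 11 + 2 + 3 = 16.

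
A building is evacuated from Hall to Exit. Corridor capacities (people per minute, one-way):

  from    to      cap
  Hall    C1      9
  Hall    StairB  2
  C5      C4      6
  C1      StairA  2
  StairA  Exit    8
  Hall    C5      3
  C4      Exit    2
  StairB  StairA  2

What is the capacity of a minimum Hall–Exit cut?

Augment Hall→C5→C4→Exit: bottleneck 2, flow now 2.
Augment Hall→StairB→StairA→Exit: bottleneck 2, flow now 4.
Augment Hall→C1→StairA→Exit: bottleneck 2, flow now 6.
No augmenting path remains; maximum flow = 6.
By max-flow min-cut, the minimum cut capacity equals the max flow.
In the residual graph, reachable from Hall: {Hall, C5, C1, C4}.
Min-cut edges: Hall→StairB (2), C1→StairA (2), C4→Exit (2); capacity 2 + 2 + 2 = 6.

6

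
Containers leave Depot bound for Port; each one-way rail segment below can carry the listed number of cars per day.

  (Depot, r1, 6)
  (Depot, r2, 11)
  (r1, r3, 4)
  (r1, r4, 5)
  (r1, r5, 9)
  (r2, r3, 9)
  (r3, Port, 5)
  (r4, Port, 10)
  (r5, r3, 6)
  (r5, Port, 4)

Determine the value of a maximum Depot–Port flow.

Augment Depot→r1→r3→Port: bottleneck 4, flow now 4.
Augment Depot→r1→r4→Port: bottleneck 2, flow now 6.
Augment Depot→r2→r3→Port: bottleneck 1, flow now 7.
Augment Depot→r2→r3→r1→r4→Port: bottleneck 3, flow now 10. (uses reverse residual edge)
Augment Depot→r2→r3→r1→r5→Port: bottleneck 1, flow now 11. (uses reverse residual edge)
No augmenting path remains; maximum flow = 11.
In the residual graph, reachable from Depot: {Depot, r2, r3}.
Min-cut edges: Depot→r1 (6), r3→Port (5); capacity 6 + 5 = 11.
This cut is saturated, so no flow can exceed 11.

11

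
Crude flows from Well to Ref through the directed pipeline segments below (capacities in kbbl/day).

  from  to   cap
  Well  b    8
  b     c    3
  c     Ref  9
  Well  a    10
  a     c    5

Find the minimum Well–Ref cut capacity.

Augment Well→a→c→Ref: bottleneck 5, flow now 5.
Augment Well→b→c→Ref: bottleneck 3, flow now 8.
No augmenting path remains; maximum flow = 8.
By max-flow min-cut, the minimum cut capacity equals the max flow.
In the residual graph, reachable from Well: {Well, a, b}.
Min-cut edges: a→c (5), b→c (3); capacity 5 + 3 = 8.

8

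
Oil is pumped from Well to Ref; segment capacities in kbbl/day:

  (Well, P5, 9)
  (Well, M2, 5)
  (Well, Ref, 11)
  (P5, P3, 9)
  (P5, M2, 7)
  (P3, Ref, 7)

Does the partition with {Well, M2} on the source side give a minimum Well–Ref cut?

Given cut capacity: 9 + 11 = 20.
Augment Well→Ref: bottleneck 11, flow now 11.
Augment Well→P5→P3→Ref: bottleneck 7, flow now 18.
No augmenting path remains; maximum flow = 18.
In the residual graph, reachable from Well: {Well, P5, P3, M2}.
Min-cut edges: Well→Ref (11), P3→Ref (7); capacity 11 + 7 = 18.
Cut capacity 20 exceeds the max flow 18, so it is not minimum.

No — its capacity is 20, but the minimum cut has capacity 18.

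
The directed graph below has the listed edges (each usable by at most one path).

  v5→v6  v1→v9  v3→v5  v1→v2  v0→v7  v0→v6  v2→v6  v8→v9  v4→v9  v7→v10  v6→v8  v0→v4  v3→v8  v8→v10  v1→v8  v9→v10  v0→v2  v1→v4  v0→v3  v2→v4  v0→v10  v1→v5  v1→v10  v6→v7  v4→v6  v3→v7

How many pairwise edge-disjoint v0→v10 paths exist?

4

Assign every edge capacity 1; by Menger, the answer equals the max flow.
Path v0→v10 (+1); total 1.
Path v0→v7→v10 (+1); total 2.
Path v0→v3→v8→v10 (+1); total 3.
Path v0→v4→v9→v10 (+1); total 4.
No residual v0→v10 path; max flow = 4.
Certifying cut of size 4: {v0→v10, v7→v10, v8→v10, v9→v10}.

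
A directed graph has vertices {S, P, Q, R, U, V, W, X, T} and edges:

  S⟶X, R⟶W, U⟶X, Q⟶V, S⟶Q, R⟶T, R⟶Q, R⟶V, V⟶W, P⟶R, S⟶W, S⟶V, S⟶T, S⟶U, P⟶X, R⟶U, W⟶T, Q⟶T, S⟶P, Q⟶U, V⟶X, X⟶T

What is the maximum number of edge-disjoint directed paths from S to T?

Assign every edge capacity 1; by Menger, the answer equals the max flow.
Path S→T (+1); total 1.
Path S→Q→T (+1); total 2.
Path S→W→T (+1); total 3.
Path S→X→T (+1); total 4.
Path S→P→R→T (+1); total 5.
No residual S→T path; max flow = 5.
Certifying cut of size 5: {S→P, S→Q, S→T, W→T, X→T}.

5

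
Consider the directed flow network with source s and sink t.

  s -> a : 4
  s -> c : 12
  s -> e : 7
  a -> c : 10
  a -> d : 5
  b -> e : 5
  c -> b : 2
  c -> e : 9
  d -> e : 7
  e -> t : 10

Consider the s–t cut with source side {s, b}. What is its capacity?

Edges leaving {s, b}: s→a (4), s→c (12), s→e (7), b→e (5).
Cut capacity = 4 + 12 + 7 + 5 = 28.

28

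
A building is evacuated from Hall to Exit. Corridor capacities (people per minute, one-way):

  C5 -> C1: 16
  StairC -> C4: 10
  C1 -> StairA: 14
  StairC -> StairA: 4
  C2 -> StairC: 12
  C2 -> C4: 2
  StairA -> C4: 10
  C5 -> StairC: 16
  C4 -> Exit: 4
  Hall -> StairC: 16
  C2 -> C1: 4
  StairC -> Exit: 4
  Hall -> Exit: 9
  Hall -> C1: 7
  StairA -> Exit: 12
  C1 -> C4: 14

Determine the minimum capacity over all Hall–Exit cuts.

28

Augment Hall→Exit: bottleneck 9, flow now 9.
Augment Hall→StairC→Exit: bottleneck 4, flow now 13.
Augment Hall→C1→StairA→Exit: bottleneck 7, flow now 20.
Augment Hall→StairC→StairA→Exit: bottleneck 4, flow now 24.
Augment Hall→StairC→C4→Exit: bottleneck 4, flow now 28.
No augmenting path remains; maximum flow = 28.
By max-flow min-cut, the minimum cut capacity equals the max flow.
In the residual graph, reachable from Hall: {Hall, StairC, C4}.
Min-cut edges: Hall→C1 (7), Hall→Exit (9), StairC→StairA (4), StairC→Exit (4), C4→Exit (4); capacity 7 + 9 + 4 + 4 + 4 = 28.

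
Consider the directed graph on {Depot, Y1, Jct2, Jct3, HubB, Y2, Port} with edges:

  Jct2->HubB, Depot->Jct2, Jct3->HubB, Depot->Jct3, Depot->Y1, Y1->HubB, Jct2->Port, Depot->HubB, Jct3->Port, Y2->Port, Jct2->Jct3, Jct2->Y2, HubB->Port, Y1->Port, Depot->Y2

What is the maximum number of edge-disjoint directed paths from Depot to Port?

Assign every edge capacity 1; by Menger, the answer equals the max flow.
Path Depot→Y1→Port (+1); total 1.
Path Depot→Jct2→Port (+1); total 2.
Path Depot→Jct3→Port (+1); total 3.
Path Depot→HubB→Port (+1); total 4.
Path Depot→Y2→Port (+1); total 5.
No residual Depot→Port path; max flow = 5.
Certifying cut of size 5: {Depot→HubB, Depot→Jct2, Depot→Jct3, Depot→Y1, Depot→Y2}.

5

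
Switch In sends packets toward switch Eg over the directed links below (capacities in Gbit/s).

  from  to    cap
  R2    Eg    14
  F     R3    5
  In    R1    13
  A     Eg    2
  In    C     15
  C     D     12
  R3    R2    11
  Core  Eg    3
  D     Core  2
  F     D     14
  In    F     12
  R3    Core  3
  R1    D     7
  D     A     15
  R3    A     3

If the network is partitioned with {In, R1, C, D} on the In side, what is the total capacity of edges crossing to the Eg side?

Edges leaving {In, R1, C, D}: In→F (12), D→Core (2), D→A (15).
Cut capacity = 12 + 2 + 15 = 29.

29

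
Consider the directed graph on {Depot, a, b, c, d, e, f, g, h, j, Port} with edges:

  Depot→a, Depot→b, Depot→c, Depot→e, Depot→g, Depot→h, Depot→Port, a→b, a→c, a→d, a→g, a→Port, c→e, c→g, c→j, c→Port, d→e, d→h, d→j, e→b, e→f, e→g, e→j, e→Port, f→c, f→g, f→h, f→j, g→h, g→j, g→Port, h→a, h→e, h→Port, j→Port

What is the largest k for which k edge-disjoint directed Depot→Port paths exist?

Assign every edge capacity 1; by Menger, the answer equals the max flow.
Path Depot→Port (+1); total 1.
Path Depot→a→Port (+1); total 2.
Path Depot→c→Port (+1); total 3.
Path Depot→e→Port (+1); total 4.
Path Depot→g→Port (+1); total 5.
Path Depot→h→Port (+1); total 6.
No residual Depot→Port path; max flow = 6.
Certifying cut of size 6: {Depot→Port, Depot→a, Depot→c, Depot→e, Depot→g, Depot→h}.

6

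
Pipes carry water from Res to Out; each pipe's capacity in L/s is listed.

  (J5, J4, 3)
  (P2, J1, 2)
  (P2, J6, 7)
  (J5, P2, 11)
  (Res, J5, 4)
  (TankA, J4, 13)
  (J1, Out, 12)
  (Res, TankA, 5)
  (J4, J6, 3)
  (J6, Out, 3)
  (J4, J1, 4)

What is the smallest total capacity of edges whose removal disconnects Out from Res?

9

Augment Res→J5→P2→J1→Out: bottleneck 2, flow now 2.
Augment Res→J5→P2→J6→Out: bottleneck 2, flow now 4.
Augment Res→TankA→J4→J1→Out: bottleneck 4, flow now 8.
Augment Res→TankA→J4→J6→Out: bottleneck 1, flow now 9.
No augmenting path remains; maximum flow = 9.
By max-flow min-cut, the minimum cut capacity equals the max flow.
In the residual graph, reachable from Res: {Res}.
Min-cut edges: Res→J5 (4), Res→TankA (5); capacity 4 + 5 = 9.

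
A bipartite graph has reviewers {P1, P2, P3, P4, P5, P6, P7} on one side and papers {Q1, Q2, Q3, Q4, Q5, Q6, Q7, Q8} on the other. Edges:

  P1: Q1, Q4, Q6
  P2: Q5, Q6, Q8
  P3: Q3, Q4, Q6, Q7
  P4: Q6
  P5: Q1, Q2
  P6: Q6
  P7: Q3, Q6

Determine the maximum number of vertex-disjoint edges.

6

Unit-capacity flow: source→left, listed edges, right→sink; max matching = max flow.
Augmenting path P1→Q1 (+1); matched 1.
Augmenting path P2→Q5 (+1); matched 2.
Augmenting path P3→Q3 (+1); matched 3.
Augmenting path P4→Q6 (+1); matched 4.
Augmenting path P5→Q2 (+1); matched 5.
Augmenting path P7→Q3→P3→Q4 (+1); matched 6.
No augmenting path remains; maximum matching = 6.
König certificate: {P1, P2, P3, P5, P7, Q6} is a vertex cover of size 6 (every listed pair touches it), so no matching can be larger.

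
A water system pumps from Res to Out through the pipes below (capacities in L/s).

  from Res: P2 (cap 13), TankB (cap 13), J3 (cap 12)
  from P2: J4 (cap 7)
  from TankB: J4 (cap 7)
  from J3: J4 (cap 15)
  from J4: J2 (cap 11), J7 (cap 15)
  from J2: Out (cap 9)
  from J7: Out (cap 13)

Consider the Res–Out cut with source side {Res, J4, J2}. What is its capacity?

62

Edges leaving {Res, J4, J2}: Res→P2 (13), Res→TankB (13), Res→J3 (12), J4→J7 (15), J2→Out (9).
Cut capacity = 13 + 13 + 12 + 15 + 9 = 62.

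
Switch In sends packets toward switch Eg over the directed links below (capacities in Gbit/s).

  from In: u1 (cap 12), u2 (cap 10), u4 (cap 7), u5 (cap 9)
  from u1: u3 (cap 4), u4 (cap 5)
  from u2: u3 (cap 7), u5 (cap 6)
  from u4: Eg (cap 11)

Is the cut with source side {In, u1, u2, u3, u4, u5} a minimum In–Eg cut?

Yes — it is a minimum cut (capacity 11).

Given cut capacity: 11 = 11.
Augment In→u4→Eg: bottleneck 7, flow now 7.
Augment In→u1→u4→Eg: bottleneck 4, flow now 11.
No augmenting path remains; maximum flow = 11.
Cut capacity 11 equals the max flow, so it is a minimum cut.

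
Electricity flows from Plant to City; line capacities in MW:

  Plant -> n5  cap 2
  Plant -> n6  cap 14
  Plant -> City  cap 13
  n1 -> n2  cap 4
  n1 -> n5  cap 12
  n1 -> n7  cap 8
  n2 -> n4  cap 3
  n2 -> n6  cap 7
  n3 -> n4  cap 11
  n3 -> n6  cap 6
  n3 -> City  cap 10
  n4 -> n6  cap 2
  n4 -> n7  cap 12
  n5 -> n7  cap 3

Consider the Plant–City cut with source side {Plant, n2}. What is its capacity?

Edges leaving {Plant, n2}: Plant→n5 (2), Plant→n6 (14), Plant→City (13), n2→n4 (3), n2→n6 (7).
Cut capacity = 2 + 14 + 13 + 3 + 7 = 39.

39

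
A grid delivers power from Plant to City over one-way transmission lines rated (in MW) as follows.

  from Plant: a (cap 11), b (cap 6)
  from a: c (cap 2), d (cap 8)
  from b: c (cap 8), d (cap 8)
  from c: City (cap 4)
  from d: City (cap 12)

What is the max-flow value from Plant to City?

16

Augment Plant→a→c→City: bottleneck 2, flow now 2.
Augment Plant→a→d→City: bottleneck 8, flow now 10.
Augment Plant→b→c→City: bottleneck 2, flow now 12.
Augment Plant→b→d→City: bottleneck 4, flow now 16.
No augmenting path remains; maximum flow = 16.
In the residual graph, reachable from Plant: {Plant, a}.
Min-cut edges: Plant→b (6), a→c (2), a→d (8); capacity 6 + 2 + 8 = 16.
This cut is saturated, so no flow can exceed 16.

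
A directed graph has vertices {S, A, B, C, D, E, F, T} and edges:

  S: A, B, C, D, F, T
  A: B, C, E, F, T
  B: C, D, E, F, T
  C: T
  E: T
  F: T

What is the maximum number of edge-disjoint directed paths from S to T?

Assign every edge capacity 1; by Menger, the answer equals the max flow.
Path S→T (+1); total 1.
Path S→A→T (+1); total 2.
Path S→B→T (+1); total 3.
Path S→C→T (+1); total 4.
Path S→F→T (+1); total 5.
No residual S→T path; max flow = 5.
Certifying cut of size 5: {S→A, S→B, S→C, S→F, S→T}.

5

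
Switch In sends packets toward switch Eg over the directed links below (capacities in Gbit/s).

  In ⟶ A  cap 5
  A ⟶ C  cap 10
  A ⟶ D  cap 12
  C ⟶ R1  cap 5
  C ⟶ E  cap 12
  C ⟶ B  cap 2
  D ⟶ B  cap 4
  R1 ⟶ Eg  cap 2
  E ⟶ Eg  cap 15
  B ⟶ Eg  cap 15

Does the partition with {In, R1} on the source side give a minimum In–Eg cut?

No — its capacity is 7, but the minimum cut has capacity 5.

Given cut capacity: 5 + 2 = 7.
Augment In→A→C→R1→Eg: bottleneck 2, flow now 2.
Augment In→A→C→E→Eg: bottleneck 3, flow now 5.
No augmenting path remains; maximum flow = 5.
In the residual graph, reachable from In: {In}.
Min-cut edges: In→A (5); capacity 5 = 5.
Cut capacity 7 exceeds the max flow 5, so it is not minimum.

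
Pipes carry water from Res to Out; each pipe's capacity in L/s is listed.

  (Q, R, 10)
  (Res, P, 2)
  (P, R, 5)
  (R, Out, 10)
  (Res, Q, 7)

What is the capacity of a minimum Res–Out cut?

9

Augment Res→P→R→Out: bottleneck 2, flow now 2.
Augment Res→Q→R→Out: bottleneck 7, flow now 9.
No augmenting path remains; maximum flow = 9.
By max-flow min-cut, the minimum cut capacity equals the max flow.
In the residual graph, reachable from Res: {Res}.
Min-cut edges: Res→P (2), Res→Q (7); capacity 2 + 7 = 9.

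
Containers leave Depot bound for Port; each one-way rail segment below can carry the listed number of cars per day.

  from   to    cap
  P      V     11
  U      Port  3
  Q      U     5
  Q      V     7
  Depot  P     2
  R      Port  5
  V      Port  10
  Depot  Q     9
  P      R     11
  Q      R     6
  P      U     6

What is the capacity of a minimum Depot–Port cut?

11

Augment Depot→P→R→Port: bottleneck 2, flow now 2.
Augment Depot→Q→R→Port: bottleneck 3, flow now 5.
Augment Depot→Q→U→Port: bottleneck 3, flow now 8.
Augment Depot→Q→V→Port: bottleneck 3, flow now 11.
No augmenting path remains; maximum flow = 11.
By max-flow min-cut, the minimum cut capacity equals the max flow.
In the residual graph, reachable from Depot: {Depot}.
Min-cut edges: Depot→P (2), Depot→Q (9); capacity 2 + 9 = 11.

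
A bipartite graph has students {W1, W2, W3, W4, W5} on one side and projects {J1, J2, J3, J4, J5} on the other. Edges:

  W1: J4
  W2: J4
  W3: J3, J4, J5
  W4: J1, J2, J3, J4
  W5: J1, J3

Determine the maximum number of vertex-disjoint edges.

Unit-capacity flow: source→left, listed edges, right→sink; max matching = max flow.
Augmenting path W1→J4 (+1); matched 1.
Augmenting path W3→J3 (+1); matched 2.
Augmenting path W4→J1 (+1); matched 3.
Augmenting path W5→J1→W4→J2 (+1); matched 4.
No augmenting path remains; maximum matching = 4.
König certificate: {W3, W4, W5, J4} is a vertex cover of size 4 (every listed pair touches it), so no matching can be larger.

4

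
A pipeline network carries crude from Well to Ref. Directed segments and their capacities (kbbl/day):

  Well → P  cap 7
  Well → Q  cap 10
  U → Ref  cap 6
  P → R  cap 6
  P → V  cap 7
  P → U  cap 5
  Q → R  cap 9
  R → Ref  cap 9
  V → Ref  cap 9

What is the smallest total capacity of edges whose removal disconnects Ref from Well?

Augment Well→P→R→Ref: bottleneck 6, flow now 6.
Augment Well→P→U→Ref: bottleneck 1, flow now 7.
Augment Well→Q→R→Ref: bottleneck 3, flow now 10.
Augment Well→Q→R→P→U→Ref: bottleneck 4, flow now 14. (uses reverse residual edge)
Augment Well→Q→R→P→V→Ref: bottleneck 2, flow now 16. (uses reverse residual edge)
No augmenting path remains; maximum flow = 16.
By max-flow min-cut, the minimum cut capacity equals the max flow.
In the residual graph, reachable from Well: {Well, Q}.
Min-cut edges: Well→P (7), Q→R (9); capacity 7 + 9 = 16.

16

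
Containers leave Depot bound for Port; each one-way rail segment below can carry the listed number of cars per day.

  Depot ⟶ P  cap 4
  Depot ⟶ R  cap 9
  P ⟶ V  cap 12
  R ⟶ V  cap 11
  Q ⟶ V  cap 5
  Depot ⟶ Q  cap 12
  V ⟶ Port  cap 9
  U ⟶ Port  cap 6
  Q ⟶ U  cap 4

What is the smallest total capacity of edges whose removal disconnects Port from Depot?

13

Augment Depot→P→V→Port: bottleneck 4, flow now 4.
Augment Depot→Q→U→Port: bottleneck 4, flow now 8.
Augment Depot→Q→V→Port: bottleneck 5, flow now 13.
No augmenting path remains; maximum flow = 13.
By max-flow min-cut, the minimum cut capacity equals the max flow.
In the residual graph, reachable from Depot: {Depot, P, Q, R, V}.
Min-cut edges: Q→U (4), V→Port (9); capacity 4 + 9 = 13.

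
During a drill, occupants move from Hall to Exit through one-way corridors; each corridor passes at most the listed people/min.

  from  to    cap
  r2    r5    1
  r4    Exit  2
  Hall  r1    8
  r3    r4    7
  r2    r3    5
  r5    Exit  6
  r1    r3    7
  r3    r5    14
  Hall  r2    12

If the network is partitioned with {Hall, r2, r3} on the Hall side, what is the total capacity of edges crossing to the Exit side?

30

Edges leaving {Hall, r2, r3}: Hall→r1 (8), r2→r5 (1), r3→r4 (7), r3→r5 (14).
Cut capacity = 8 + 1 + 7 + 14 = 30.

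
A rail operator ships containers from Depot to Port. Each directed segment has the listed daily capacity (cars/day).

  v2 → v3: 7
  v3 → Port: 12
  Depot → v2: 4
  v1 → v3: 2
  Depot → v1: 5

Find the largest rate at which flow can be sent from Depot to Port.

Augment Depot→v1→v3→Port: bottleneck 2, flow now 2.
Augment Depot→v2→v3→Port: bottleneck 4, flow now 6.
No augmenting path remains; maximum flow = 6.
In the residual graph, reachable from Depot: {Depot, v1}.
Min-cut edges: Depot→v2 (4), v1→v3 (2); capacity 4 + 2 = 6.
This cut is saturated, so no flow can exceed 6.

6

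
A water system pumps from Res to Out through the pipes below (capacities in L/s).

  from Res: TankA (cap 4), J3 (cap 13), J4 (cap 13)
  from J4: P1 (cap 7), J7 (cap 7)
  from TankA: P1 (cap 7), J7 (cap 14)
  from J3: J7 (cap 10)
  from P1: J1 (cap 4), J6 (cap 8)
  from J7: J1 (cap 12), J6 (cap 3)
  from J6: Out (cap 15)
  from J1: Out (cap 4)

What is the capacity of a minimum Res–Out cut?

Augment Res→J4→P1→J6→Out: bottleneck 7, flow now 7.
Augment Res→J4→J7→J6→Out: bottleneck 3, flow now 10.
Augment Res→J4→J7→J1→Out: bottleneck 3, flow now 13.
Augment Res→TankA→P1→J6→Out: bottleneck 1, flow now 14.
Augment Res→TankA→P1→J1→Out: bottleneck 1, flow now 15.
No augmenting path remains; maximum flow = 15.
By max-flow min-cut, the minimum cut capacity equals the max flow.
In the residual graph, reachable from Res: {Res, J4, TankA, J3, P1, J7, J1}.
Min-cut edges: P1→J6 (8), J7→J6 (3), J1→Out (4); capacity 8 + 3 + 4 = 15.

15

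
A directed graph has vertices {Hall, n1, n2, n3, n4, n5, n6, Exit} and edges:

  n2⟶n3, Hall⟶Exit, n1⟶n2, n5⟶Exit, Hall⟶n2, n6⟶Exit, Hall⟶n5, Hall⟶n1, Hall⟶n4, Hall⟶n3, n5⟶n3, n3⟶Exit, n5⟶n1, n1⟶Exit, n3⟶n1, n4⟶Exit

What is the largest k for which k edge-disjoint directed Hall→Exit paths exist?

Assign every edge capacity 1; by Menger, the answer equals the max flow.
Path Hall→Exit (+1); total 1.
Path Hall→n1→Exit (+1); total 2.
Path Hall→n3→Exit (+1); total 3.
Path Hall→n4→Exit (+1); total 4.
Path Hall→n5→Exit (+1); total 5.
No residual Hall→Exit path; max flow = 5.
Certifying cut of size 5: {Hall→Exit, Hall→n4, Hall→n5, n1→Exit, n3→Exit}.

5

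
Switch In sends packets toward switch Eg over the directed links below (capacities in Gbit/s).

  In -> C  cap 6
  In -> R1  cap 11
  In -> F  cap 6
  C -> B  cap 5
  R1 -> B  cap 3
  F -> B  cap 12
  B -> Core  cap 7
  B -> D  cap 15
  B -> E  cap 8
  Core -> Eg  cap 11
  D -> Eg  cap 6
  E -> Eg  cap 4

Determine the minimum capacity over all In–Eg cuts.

Augment In→C→B→Core→Eg: bottleneck 5, flow now 5.
Augment In→R1→B→Core→Eg: bottleneck 2, flow now 7.
Augment In→R1→B→D→Eg: bottleneck 1, flow now 8.
Augment In→F→B→D→Eg: bottleneck 5, flow now 13.
Augment In→F→B→E→Eg: bottleneck 1, flow now 14.
No augmenting path remains; maximum flow = 14.
By max-flow min-cut, the minimum cut capacity equals the max flow.
In the residual graph, reachable from In: {In, C, R1}.
Min-cut edges: In→F (6), C→B (5), R1→B (3); capacity 6 + 5 + 3 = 14.

14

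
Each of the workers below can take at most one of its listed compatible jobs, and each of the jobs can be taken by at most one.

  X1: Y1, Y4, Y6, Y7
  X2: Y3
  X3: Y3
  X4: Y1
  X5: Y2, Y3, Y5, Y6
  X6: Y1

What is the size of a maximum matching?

Unit-capacity flow: source→left, listed edges, right→sink; max matching = max flow.
Augmenting path X1→Y1 (+1); matched 1.
Augmenting path X2→Y3 (+1); matched 2.
Augmenting path X5→Y2 (+1); matched 3.
Augmenting path X4→Y1→X1→Y4 (+1); matched 4.
No augmenting path remains; maximum matching = 4.
König certificate: {X1, X5, Y1, Y3} is a vertex cover of size 4 (every listed pair touches it), so no matching can be larger.

4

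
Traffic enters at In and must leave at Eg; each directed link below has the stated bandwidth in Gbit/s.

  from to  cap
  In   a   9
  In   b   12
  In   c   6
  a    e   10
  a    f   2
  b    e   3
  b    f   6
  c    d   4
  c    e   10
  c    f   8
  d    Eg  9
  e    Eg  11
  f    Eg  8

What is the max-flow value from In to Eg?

23

Augment In→a→e→Eg: bottleneck 9, flow now 9.
Augment In→b→e→Eg: bottleneck 2, flow now 11.
Augment In→b→f→Eg: bottleneck 6, flow now 17.
Augment In→c→d→Eg: bottleneck 4, flow now 21.
Augment In→c→f→Eg: bottleneck 2, flow now 23.
No augmenting path remains; maximum flow = 23.
In the residual graph, reachable from In: {In, a, b, c, e, f}.
Min-cut edges: c→d (4), e→Eg (11), f→Eg (8); capacity 4 + 11 + 8 = 23.
This cut is saturated, so no flow can exceed 23.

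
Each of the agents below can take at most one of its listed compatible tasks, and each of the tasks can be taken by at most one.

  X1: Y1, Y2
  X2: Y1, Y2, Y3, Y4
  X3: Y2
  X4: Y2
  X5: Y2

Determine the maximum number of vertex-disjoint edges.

Unit-capacity flow: source→left, listed edges, right→sink; max matching = max flow.
Augmenting path X1→Y1 (+1); matched 1.
Augmenting path X2→Y2 (+1); matched 2.
Augmenting path X3→Y2→X2→Y3 (+1); matched 3.
No augmenting path remains; maximum matching = 3.
König certificate: {X1, X2, Y2} is a vertex cover of size 3 (every listed pair touches it), so no matching can be larger.

3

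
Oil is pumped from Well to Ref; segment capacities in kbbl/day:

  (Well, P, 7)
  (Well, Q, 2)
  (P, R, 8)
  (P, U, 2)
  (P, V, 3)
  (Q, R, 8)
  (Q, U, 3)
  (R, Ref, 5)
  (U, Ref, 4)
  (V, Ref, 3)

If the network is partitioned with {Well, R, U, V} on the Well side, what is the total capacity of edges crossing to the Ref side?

Edges leaving {Well, R, U, V}: Well→P (7), Well→Q (2), R→Ref (5), U→Ref (4), V→Ref (3).
Cut capacity = 7 + 2 + 5 + 4 + 3 = 21.

21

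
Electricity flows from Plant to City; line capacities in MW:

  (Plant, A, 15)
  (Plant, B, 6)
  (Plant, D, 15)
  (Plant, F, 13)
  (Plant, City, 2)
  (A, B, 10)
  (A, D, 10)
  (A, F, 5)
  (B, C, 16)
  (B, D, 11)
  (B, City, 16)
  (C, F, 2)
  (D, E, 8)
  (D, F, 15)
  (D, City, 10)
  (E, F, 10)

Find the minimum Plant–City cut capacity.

Augment Plant→City: bottleneck 2, flow now 2.
Augment Plant→B→City: bottleneck 6, flow now 8.
Augment Plant→D→City: bottleneck 10, flow now 18.
Augment Plant→A→B→City: bottleneck 10, flow now 28.
No augmenting path remains; maximum flow = 28.
By max-flow min-cut, the minimum cut capacity equals the max flow.
In the residual graph, reachable from Plant: {Plant, A, D, E, F}.
Min-cut edges: Plant→B (6), Plant→City (2), A→B (10), D→City (10); capacity 6 + 2 + 10 + 10 = 28.

28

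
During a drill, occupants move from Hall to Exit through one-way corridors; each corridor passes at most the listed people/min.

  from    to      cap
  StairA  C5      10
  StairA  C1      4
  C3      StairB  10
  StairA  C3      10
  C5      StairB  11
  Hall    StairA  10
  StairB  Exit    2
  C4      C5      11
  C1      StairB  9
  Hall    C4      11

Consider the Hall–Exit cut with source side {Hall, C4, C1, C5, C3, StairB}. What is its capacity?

12

Edges leaving {Hall, C4, C1, C5, C3, StairB}: Hall→StairA (10), StairB→Exit (2).
Cut capacity = 10 + 2 = 12.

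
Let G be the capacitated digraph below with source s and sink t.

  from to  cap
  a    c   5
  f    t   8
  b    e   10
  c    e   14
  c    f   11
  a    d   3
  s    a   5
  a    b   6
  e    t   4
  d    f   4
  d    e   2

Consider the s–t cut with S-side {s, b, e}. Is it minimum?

Given cut capacity: 5 + 4 = 9.
Augment s→a→b→e→t: bottleneck 4, flow now 4.
Augment s→a→c→f→t: bottleneck 1, flow now 5.
No augmenting path remains; maximum flow = 5.
In the residual graph, reachable from s: {s}.
Min-cut edges: s→a (5); capacity 5 = 5.
Cut capacity 9 exceeds the max flow 5, so it is not minimum.

No — its capacity is 9, but the minimum cut has capacity 5.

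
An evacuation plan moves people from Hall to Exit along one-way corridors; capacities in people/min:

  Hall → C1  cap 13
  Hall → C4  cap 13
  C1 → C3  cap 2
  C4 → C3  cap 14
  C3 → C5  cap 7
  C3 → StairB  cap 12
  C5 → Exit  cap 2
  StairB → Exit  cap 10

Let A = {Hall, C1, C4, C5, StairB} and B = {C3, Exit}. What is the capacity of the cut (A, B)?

28

Edges leaving {Hall, C1, C4, C5, StairB}: C1→C3 (2), C4→C3 (14), C5→Exit (2), StairB→Exit (10).
Cut capacity = 2 + 14 + 2 + 10 = 28.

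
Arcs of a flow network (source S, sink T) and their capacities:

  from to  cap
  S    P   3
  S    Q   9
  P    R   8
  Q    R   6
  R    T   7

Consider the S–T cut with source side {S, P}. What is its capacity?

17

Edges leaving {S, P}: S→Q (9), P→R (8).
Cut capacity = 9 + 8 = 17.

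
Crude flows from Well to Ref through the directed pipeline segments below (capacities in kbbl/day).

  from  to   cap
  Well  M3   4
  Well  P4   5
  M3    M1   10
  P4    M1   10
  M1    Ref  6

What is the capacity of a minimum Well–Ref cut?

6

Augment Well→M3→M1→Ref: bottleneck 4, flow now 4.
Augment Well→P4→M1→Ref: bottleneck 2, flow now 6.
No augmenting path remains; maximum flow = 6.
By max-flow min-cut, the minimum cut capacity equals the max flow.
In the residual graph, reachable from Well: {Well, M3, P4, M1}.
Min-cut edges: M1→Ref (6); capacity 6 = 6.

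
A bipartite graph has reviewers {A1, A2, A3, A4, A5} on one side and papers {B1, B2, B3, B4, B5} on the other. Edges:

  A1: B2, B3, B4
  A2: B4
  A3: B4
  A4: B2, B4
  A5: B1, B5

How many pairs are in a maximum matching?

Unit-capacity flow: source→left, listed edges, right→sink; max matching = max flow.
Augmenting path A1→B2 (+1); matched 1.
Augmenting path A2→B4 (+1); matched 2.
Augmenting path A5→B1 (+1); matched 3.
Augmenting path A4→B2→A1→B3 (+1); matched 4.
No augmenting path remains; maximum matching = 4.
König certificate: {A1, A4, A5, B4} is a vertex cover of size 4 (every listed pair touches it), so no matching can be larger.

4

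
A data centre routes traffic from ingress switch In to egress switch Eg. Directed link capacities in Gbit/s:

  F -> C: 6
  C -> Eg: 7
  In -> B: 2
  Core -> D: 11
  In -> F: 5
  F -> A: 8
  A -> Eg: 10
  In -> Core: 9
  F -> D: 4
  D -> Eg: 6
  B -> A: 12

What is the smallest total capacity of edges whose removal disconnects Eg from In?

Augment In→B→A→Eg: bottleneck 2, flow now 2.
Augment In→F→D→Eg: bottleneck 4, flow now 6.
Augment In→F→A→Eg: bottleneck 1, flow now 7.
Augment In→Core→D→Eg: bottleneck 2, flow now 9.
Augment In→Core→D→F→A→Eg: bottleneck 4, flow now 13. (uses reverse residual edge)
No augmenting path remains; maximum flow = 13.
By max-flow min-cut, the minimum cut capacity equals the max flow.
In the residual graph, reachable from In: {In, Core, D}.
Min-cut edges: In→B (2), In→F (5), D→Eg (6); capacity 2 + 5 + 6 = 13.

13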